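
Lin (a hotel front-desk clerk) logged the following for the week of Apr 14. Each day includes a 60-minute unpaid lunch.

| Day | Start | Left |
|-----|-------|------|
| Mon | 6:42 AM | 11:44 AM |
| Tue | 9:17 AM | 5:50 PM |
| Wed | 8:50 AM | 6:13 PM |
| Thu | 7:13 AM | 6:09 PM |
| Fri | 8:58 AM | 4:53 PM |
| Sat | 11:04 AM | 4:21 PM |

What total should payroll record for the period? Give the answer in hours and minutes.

41 h 6 min

Mon: 6:42 AM–11:44 AM = 5 h 2 min; less 60 min break → 4 h 2 min
Tue: 9:17 AM–5:50 PM = 8 h 33 min; less 60 min break → 7 h 33 min
Wed: 8:50 AM–6:13 PM = 9 h 23 min; less 60 min break → 8 h 23 min
Thu: 7:13 AM–6:09 PM = 10 h 56 min; less 60 min break → 9 h 56 min
Fri: 8:58 AM–4:53 PM = 7 h 55 min; less 60 min break → 6 h 55 min
Sat: 11:04 AM–4:21 PM = 5 h 17 min; less 60 min break → 4 h 17 min
Total: 4 h 2 min + 7 h 33 min + 8 h 23 min + 9 h 56 min + 6 h 55 min + 4 h 17 min = 41 h 6 min.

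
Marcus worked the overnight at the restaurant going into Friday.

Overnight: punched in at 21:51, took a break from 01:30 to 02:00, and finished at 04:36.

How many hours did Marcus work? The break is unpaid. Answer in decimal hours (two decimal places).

6.25 hours

Overnight: 21:51 → midnight = 2 h 9 min; midnight → 04:36 = 4 h 36 min; span 6 h 45 min; less 30 min break → 6 h 15 min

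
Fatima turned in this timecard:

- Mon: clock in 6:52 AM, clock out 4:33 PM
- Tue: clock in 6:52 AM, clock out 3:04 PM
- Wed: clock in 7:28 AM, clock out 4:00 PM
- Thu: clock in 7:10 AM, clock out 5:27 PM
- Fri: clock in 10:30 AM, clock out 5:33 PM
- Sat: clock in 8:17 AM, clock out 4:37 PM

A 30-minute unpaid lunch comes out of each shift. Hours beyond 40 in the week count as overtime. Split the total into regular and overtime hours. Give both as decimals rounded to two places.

Regular 40.00 hours, overtime 9.08 hours

Mon: 6:52 AM–4:33 PM = 9 h 41 min; less 30 min break → 9 h 11 min
Tue: 6:52 AM–3:04 PM = 8 h 12 min; less 30 min break → 7 h 42 min
Wed: 7:28 AM–4:00 PM = 8 h 32 min; less 30 min break → 8 h 2 min
Thu: 7:10 AM–5:27 PM = 10 h 17 min; less 30 min break → 9 h 47 min
Fri: 10:30 AM–5:33 PM = 7 h 3 min; less 30 min break → 6 h 33 min
Sat: 8:17 AM–4:37 PM = 8 h 20 min; less 30 min break → 7 h 50 min
Total worked: 49 h 5 min = 49.08 h.
Threshold 40 h → overtime 9 h 5 min, regular 40 h 0 min.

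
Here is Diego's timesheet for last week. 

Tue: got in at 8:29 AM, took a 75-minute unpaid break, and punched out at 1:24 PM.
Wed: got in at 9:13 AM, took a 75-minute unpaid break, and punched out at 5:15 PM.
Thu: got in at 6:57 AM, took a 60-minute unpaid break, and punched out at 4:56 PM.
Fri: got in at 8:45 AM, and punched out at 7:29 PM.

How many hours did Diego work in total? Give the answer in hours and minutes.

Tue: 8:29 AM–1:24 PM = 4 h 55 min; less 75 min break → 3 h 40 min
Wed: 9:13 AM–5:15 PM = 8 h 2 min; less 75 min break → 6 h 47 min
Thu: 6:57 AM–4:56 PM = 9 h 59 min; less 60 min break → 8 h 59 min
Fri: 8:45 AM–7:29 PM = 10 h 44 min
Total: 3 h 40 min + 6 h 47 min + 8 h 59 min + 10 h 44 min = 30 h 10 min.

30 h 10 min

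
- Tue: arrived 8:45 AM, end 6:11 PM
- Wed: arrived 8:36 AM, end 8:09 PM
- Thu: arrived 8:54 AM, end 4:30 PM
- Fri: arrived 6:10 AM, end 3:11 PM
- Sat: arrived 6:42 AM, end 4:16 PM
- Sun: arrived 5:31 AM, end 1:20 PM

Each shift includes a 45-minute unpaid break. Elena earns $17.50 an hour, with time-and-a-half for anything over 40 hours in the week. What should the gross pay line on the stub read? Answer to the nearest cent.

$975.19

Tue: 8:45 AM–6:11 PM = 9 h 26 min; less 45 min break → 8 h 41 min
Wed: 8:36 AM–8:09 PM = 11 h 33 min; less 45 min break → 10 h 48 min
Thu: 8:54 AM–4:30 PM = 7 h 36 min; less 45 min break → 6 h 51 min
Fri: 6:10 AM–3:11 PM = 9 h 1 min; less 45 min break → 8 h 16 min
Sat: 6:42 AM–4:16 PM = 9 h 34 min; less 45 min break → 8 h 49 min
Sun: 5:31 AM–1:20 PM = 7 h 49 min; less 45 min break → 7 h 4 min
Total worked: 50 h 29 min = 3029 min.
Regular 40 h 0 min = 2400 min at $17.50/h; overtime 10 h 29 min = 629 min at $26.25/h.
Pay = (2400 × $17.50 + 629 × $26.25) ÷ 60 = $975.19.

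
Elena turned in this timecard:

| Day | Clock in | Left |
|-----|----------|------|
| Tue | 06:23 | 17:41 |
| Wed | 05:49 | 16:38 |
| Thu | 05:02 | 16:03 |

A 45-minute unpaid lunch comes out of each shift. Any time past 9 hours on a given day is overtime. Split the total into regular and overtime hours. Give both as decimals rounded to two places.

Tue: 06:23–17:41 = 11 h 18 min; less 45 min break → 10 h 33 min
Wed: 05:49–16:38 = 10 h 49 min; less 45 min break → 10 h 4 min
Thu: 05:02–16:03 = 11 h 1 min; less 45 min break → 10 h 16 min
Tue reg 9 h 0 min / OT 1 h 33 min; Wed reg 9 h 0 min / OT 1 h 4 min; Thu reg 9 h 0 min / OT 1 h 16 min.
Totals: regular 27 h 0 min, overtime 3 h 53 min.

Regular 27.00 hours, overtime 3.88 hours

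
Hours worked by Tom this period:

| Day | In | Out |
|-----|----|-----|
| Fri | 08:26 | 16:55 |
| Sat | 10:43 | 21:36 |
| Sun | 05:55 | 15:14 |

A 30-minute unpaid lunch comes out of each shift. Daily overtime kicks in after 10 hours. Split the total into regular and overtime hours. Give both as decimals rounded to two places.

Regular 26.80 hours, overtime 0.38 hours

Fri: 08:26–16:55 = 8 h 29 min; less 30 min break → 7 h 59 min
Sat: 10:43–21:36 = 10 h 53 min; less 30 min break → 10 h 23 min
Sun: 05:55–15:14 = 9 h 19 min; less 30 min break → 8 h 49 min
Fri reg 7 h 59 min / OT 0 h 0 min; Sat reg 10 h 0 min / OT 0 h 23 min; Sun reg 8 h 49 min / OT 0 h 0 min.
Totals: regular 26 h 48 min, overtime 0 h 23 min.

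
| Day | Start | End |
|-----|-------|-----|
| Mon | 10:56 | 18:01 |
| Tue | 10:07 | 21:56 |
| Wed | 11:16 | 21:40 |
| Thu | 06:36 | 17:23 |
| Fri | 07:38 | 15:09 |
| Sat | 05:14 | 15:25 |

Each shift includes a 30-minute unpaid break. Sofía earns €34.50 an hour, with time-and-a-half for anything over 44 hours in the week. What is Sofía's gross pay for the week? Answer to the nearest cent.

€2076.04

Mon: 10:56–18:01 = 7 h 5 min; less 30 min break → 6 h 35 min
Tue: 10:07–21:56 = 11 h 49 min; less 30 min break → 11 h 19 min
Wed: 11:16–21:40 = 10 h 24 min; less 30 min break → 9 h 54 min
Thu: 06:36–17:23 = 10 h 47 min; less 30 min break → 10 h 17 min
Fri: 07:38–15:09 = 7 h 31 min; less 30 min break → 7 h 1 min
Sat: 05:14–15:25 = 10 h 11 min; less 30 min break → 9 h 41 min
Total worked: 54 h 47 min = 3287 min.
Regular 44 h 0 min = 2640 min at €34.50/h; overtime 10 h 47 min = 647 min at €51.75/h.
Pay = (2640 × €34.50 + 647 × €51.75) ÷ 60 = €2076.04.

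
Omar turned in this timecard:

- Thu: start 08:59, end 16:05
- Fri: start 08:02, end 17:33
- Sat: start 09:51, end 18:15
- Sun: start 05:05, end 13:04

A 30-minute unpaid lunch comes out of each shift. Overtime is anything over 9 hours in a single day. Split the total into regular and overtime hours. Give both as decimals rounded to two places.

Thu: 08:59–16:05 = 7 h 6 min; less 30 min break → 6 h 36 min
Fri: 08:02–17:33 = 9 h 31 min; less 30 min break → 9 h 1 min
Sat: 09:51–18:15 = 8 h 24 min; less 30 min break → 7 h 54 min
Sun: 05:05–13:04 = 7 h 59 min; less 30 min break → 7 h 29 min
Thu reg 6 h 36 min / OT 0 h 0 min; Fri reg 9 h 0 min / OT 0 h 1 min; Sat reg 7 h 54 min / OT 0 h 0 min; Sun reg 7 h 29 min / OT 0 h 0 min.
Totals: regular 30 h 59 min, overtime 0 h 1 min.

Regular 30.98 hours, overtime 0.02 hours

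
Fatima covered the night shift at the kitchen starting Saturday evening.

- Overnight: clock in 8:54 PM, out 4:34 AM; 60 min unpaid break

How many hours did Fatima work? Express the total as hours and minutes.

Overnight: 8:54 PM → midnight = 3 h 6 min; midnight → 4:34 AM = 4 h 34 min; span 7 h 40 min; less 60 min break → 6 h 40 min

6 h 40 min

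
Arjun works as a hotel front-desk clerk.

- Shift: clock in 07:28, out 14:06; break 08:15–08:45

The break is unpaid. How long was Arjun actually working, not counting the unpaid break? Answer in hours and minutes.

6 h 8 min

Shift: 07:28–14:06 = 6 h 38 min; less 30 min break → 6 h 8 min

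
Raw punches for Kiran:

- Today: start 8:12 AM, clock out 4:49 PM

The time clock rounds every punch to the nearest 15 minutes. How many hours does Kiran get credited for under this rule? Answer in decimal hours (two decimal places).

Today: in 8:12 AM→8:15 AM, out 4:49 PM→4:45 PM; 8 h 30 min

8.50 hours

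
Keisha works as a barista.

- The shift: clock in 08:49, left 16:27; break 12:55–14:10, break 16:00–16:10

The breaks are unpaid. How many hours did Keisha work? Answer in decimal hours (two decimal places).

The shift: 08:49–16:27 = 7 h 38 min; less 85 min break → 6 h 13 min

6.22 hours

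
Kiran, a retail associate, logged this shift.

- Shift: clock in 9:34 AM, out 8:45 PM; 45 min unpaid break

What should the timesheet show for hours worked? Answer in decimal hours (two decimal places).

10.43 hours

Shift: 9:34 AM–8:45 PM = 11 h 11 min; less 45 min break → 10 h 26 min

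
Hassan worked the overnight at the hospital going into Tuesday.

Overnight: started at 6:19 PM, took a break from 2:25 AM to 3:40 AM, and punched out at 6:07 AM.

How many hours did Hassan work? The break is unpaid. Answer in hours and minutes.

Overnight: 6:19 PM → midnight = 5 h 41 min; midnight → 6:07 AM = 6 h 7 min; span 11 h 48 min; less 75 min break → 10 h 33 min

10 h 33 min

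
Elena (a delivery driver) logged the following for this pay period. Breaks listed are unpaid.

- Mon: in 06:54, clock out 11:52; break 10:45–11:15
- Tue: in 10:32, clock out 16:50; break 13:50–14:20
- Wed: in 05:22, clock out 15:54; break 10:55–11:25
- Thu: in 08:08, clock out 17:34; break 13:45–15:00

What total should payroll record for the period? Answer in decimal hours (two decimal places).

28.48 hours

Mon: 06:54–11:52 = 4 h 58 min; less 30 min break → 4 h 28 min
Tue: 10:32–16:50 = 6 h 18 min; less 30 min break → 5 h 48 min
Wed: 05:22–15:54 = 10 h 32 min; less 30 min break → 10 h 2 min
Thu: 08:08–17:34 = 9 h 26 min; less 75 min break → 8 h 11 min
Total: 4 h 28 min + 5 h 48 min + 10 h 2 min + 8 h 11 min = 28 h 29 min.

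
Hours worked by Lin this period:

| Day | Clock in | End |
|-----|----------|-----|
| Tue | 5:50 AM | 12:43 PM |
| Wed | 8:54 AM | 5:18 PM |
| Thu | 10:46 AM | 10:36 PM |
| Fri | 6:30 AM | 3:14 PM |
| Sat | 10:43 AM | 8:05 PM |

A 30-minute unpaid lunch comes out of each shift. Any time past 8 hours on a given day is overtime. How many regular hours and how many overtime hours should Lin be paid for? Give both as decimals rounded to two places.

Tue: 5:50 AM–12:43 PM = 6 h 53 min; less 30 min break → 6 h 23 min
Wed: 8:54 AM–5:18 PM = 8 h 24 min; less 30 min break → 7 h 54 min
Thu: 10:46 AM–10:36 PM = 11 h 50 min; less 30 min break → 11 h 20 min
Fri: 6:30 AM–3:14 PM = 8 h 44 min; less 30 min break → 8 h 14 min
Sat: 10:43 AM–8:05 PM = 9 h 22 min; less 30 min break → 8 h 52 min
Tue reg 6 h 23 min / OT 0 h 0 min; Wed reg 7 h 54 min / OT 0 h 0 min; Thu reg 8 h 0 min / OT 3 h 20 min; Fri reg 8 h 0 min / OT 0 h 14 min; Sat reg 8 h 0 min / OT 0 h 52 min.
Totals: regular 38 h 17 min, overtime 4 h 26 min.

Regular 38.28 hours, overtime 4.43 hours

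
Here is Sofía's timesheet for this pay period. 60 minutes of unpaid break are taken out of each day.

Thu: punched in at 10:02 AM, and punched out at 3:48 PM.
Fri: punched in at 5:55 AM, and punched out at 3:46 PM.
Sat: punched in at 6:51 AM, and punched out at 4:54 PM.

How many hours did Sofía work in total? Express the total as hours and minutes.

22 h 40 min

Thu: 10:02 AM–3:48 PM = 5 h 46 min; less 60 min break → 4 h 46 min
Fri: 5:55 AM–3:46 PM = 9 h 51 min; less 60 min break → 8 h 51 min
Sat: 6:51 AM–4:54 PM = 10 h 3 min; less 60 min break → 9 h 3 min
Total: 4 h 46 min + 8 h 51 min + 9 h 3 min = 22 h 40 min.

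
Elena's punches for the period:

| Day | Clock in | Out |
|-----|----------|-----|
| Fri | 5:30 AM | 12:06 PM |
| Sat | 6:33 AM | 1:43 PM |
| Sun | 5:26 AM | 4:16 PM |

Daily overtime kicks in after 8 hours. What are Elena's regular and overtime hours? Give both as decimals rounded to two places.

Regular 21.77 hours, overtime 2.83 hours

Fri: 5:30 AM–12:06 PM = 6 h 36 min
Sat: 6:33 AM–1:43 PM = 7 h 10 min
Sun: 5:26 AM–4:16 PM = 10 h 50 min
Fri reg 6 h 36 min / OT 0 h 0 min; Sat reg 7 h 10 min / OT 0 h 0 min; Sun reg 8 h 0 min / OT 2 h 50 min.
Totals: regular 21 h 46 min, overtime 2 h 50 min.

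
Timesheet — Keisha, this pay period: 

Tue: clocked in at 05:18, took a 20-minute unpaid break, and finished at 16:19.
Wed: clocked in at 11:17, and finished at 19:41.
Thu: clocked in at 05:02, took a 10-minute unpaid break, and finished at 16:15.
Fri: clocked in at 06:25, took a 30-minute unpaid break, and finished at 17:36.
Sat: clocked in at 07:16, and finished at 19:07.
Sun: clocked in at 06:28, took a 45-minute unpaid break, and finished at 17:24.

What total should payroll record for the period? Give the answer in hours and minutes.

62 h 51 min

Tue: 05:18–16:19 = 11 h 1 min; less 20 min break → 10 h 41 min
Wed: 11:17–19:41 = 8 h 24 min
Thu: 05:02–16:15 = 11 h 13 min; less 10 min break → 11 h 3 min
Fri: 06:25–17:36 = 11 h 11 min; less 30 min break → 10 h 41 min
Sat: 07:16–19:07 = 11 h 51 min
Sun: 06:28–17:24 = 10 h 56 min; less 45 min break → 10 h 11 min
Total: 10 h 41 min + 8 h 24 min + 11 h 3 min + 10 h 41 min + 11 h 51 min + 10 h 11 min = 62 h 51 min.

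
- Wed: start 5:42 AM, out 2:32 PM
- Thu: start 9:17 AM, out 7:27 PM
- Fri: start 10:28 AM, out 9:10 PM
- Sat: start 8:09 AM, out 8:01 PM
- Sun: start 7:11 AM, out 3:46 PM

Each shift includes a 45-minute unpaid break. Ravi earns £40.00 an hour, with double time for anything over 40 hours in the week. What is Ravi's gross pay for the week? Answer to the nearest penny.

Wed: 5:42 AM–2:32 PM = 8 h 50 min; less 45 min break → 8 h 5 min
Thu: 9:17 AM–7:27 PM = 10 h 10 min; less 45 min break → 9 h 25 min
Fri: 10:28 AM–9:10 PM = 10 h 42 min; less 45 min break → 9 h 57 min
Sat: 8:09 AM–8:01 PM = 11 h 52 min; less 45 min break → 11 h 7 min
Sun: 7:11 AM–3:46 PM = 8 h 35 min; less 45 min break → 7 h 50 min
Total worked: 46 h 24 min = 2784 min.
Regular 40 h 0 min = 2400 min at £40.00/h; overtime 6 h 24 min = 384 min at £80.00/h.
Pay = (2400 × £40.00 + 384 × £80.00) ÷ 60 = £2112.00.

£2112.00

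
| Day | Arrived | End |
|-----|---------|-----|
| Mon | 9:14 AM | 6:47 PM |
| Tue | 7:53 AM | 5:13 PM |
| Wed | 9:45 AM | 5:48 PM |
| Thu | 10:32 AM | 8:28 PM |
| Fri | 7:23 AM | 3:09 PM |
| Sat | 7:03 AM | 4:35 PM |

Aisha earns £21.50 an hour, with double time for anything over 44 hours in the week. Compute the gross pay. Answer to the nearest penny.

Mon: 9:14 AM–6:47 PM = 9 h 33 min
Tue: 7:53 AM–5:13 PM = 9 h 20 min
Wed: 9:45 AM–5:48 PM = 8 h 3 min
Thu: 10:32 AM–8:28 PM = 9 h 56 min
Fri: 7:23 AM–3:09 PM = 7 h 46 min
Sat: 7:03 AM–4:35 PM = 9 h 32 min
Total worked: 54 h 10 min = 3250 min.
Regular 44 h 0 min = 2640 min at £21.50/h; overtime 10 h 10 min = 610 min at £43.00/h.
Pay = (2640 × £21.50 + 610 × £43.00) ÷ 60 = £1383.17.

£1383.17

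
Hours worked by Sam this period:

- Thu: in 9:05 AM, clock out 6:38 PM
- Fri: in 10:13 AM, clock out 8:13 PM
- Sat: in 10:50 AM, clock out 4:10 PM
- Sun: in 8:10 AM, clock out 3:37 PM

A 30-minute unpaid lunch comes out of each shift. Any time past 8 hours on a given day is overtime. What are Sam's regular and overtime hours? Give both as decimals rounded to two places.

Regular 27.78 hours, overtime 2.55 hours

Thu: 9:05 AM–6:38 PM = 9 h 33 min; less 30 min break → 9 h 3 min
Fri: 10:13 AM–8:13 PM = 10 h 0 min; less 30 min break → 9 h 30 min
Sat: 10:50 AM–4:10 PM = 5 h 20 min; less 30 min break → 4 h 50 min
Sun: 8:10 AM–3:37 PM = 7 h 27 min; less 30 min break → 6 h 57 min
Thu reg 8 h 0 min / OT 1 h 3 min; Fri reg 8 h 0 min / OT 1 h 30 min; Sat reg 4 h 50 min / OT 0 h 0 min; Sun reg 6 h 57 min / OT 0 h 0 min.
Totals: regular 27 h 47 min, overtime 2 h 33 min.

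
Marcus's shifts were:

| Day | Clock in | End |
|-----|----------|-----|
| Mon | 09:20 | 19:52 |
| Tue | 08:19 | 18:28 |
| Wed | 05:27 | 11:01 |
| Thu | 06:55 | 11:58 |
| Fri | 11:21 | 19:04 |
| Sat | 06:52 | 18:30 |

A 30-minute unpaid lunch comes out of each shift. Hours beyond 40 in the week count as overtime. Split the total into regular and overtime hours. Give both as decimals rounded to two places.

Regular 40.00 hours, overtime 7.65 hours

Mon: 09:20–19:52 = 10 h 32 min; less 30 min break → 10 h 2 min
Tue: 08:19–18:28 = 10 h 9 min; less 30 min break → 9 h 39 min
Wed: 05:27–11:01 = 5 h 34 min; less 30 min break → 5 h 4 min
Thu: 06:55–11:58 = 5 h 3 min; less 30 min break → 4 h 33 min
Fri: 11:21–19:04 = 7 h 43 min; less 30 min break → 7 h 13 min
Sat: 06:52–18:30 = 11 h 38 min; less 30 min break → 11 h 8 min
Total worked: 47 h 39 min = 47.65 h.
Threshold 40 h → overtime 7 h 39 min, regular 40 h 0 min.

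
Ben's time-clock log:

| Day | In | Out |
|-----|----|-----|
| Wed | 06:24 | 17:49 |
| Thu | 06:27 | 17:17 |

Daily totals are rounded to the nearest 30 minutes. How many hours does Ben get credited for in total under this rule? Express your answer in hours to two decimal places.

22.50 hours

Wed: 06:24–17:49 = 11 h 25 min → rounds to 11 h 30 min
Thu: 06:27–17:17 = 10 h 50 min → rounds to 11 h 0 min
Total credited: 22 h 30 min.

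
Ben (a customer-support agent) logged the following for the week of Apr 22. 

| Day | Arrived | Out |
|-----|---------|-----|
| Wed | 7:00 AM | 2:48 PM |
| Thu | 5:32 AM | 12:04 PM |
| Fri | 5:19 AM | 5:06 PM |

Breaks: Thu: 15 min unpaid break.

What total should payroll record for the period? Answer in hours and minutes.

25 h 52 min

Wed: 7:00 AM–2:48 PM = 7 h 48 min
Thu: 5:32 AM–12:04 PM = 6 h 32 min; less 15 min break → 6 h 17 min
Fri: 5:19 AM–5:06 PM = 11 h 47 min
Total: 7 h 48 min + 6 h 17 min + 11 h 47 min = 25 h 52 min.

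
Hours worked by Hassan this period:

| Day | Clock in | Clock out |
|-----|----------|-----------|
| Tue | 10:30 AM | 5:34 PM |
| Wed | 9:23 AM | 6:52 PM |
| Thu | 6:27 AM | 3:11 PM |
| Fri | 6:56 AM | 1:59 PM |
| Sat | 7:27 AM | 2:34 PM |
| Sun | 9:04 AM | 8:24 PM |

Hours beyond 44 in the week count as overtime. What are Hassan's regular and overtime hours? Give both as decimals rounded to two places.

Regular 44.00 hours, overtime 6.78 hours

Tue: 10:30 AM–5:34 PM = 7 h 4 min
Wed: 9:23 AM–6:52 PM = 9 h 29 min
Thu: 6:27 AM–3:11 PM = 8 h 44 min
Fri: 6:56 AM–1:59 PM = 7 h 3 min
Sat: 7:27 AM–2:34 PM = 7 h 7 min
Sun: 9:04 AM–8:24 PM = 11 h 20 min
Total worked: 50 h 47 min = 50.78 h.
Threshold 44 h → overtime 6 h 47 min, regular 44 h 0 min.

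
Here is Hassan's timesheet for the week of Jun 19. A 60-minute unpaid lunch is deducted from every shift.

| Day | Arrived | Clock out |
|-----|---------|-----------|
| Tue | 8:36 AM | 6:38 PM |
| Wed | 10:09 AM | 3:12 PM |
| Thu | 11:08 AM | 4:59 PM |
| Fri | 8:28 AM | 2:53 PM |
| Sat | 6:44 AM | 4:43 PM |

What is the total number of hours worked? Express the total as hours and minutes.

32 h 20 min

Tue: 8:36 AM–6:38 PM = 10 h 2 min; less 60 min break → 9 h 2 min
Wed: 10:09 AM–3:12 PM = 5 h 3 min; less 60 min break → 4 h 3 min
Thu: 11:08 AM–4:59 PM = 5 h 51 min; less 60 min break → 4 h 51 min
Fri: 8:28 AM–2:53 PM = 6 h 25 min; less 60 min break → 5 h 25 min
Sat: 6:44 AM–4:43 PM = 9 h 59 min; less 60 min break → 8 h 59 min
Total: 9 h 2 min + 4 h 3 min + 4 h 51 min + 5 h 25 min + 8 h 59 min = 32 h 20 min.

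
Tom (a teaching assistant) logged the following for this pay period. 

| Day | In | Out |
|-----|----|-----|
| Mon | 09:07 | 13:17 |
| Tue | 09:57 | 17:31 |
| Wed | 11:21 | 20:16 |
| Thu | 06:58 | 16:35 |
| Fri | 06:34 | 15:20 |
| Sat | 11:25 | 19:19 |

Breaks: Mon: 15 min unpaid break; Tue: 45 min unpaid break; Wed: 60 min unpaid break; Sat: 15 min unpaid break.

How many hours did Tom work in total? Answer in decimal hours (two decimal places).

44.68 hours

Mon: 09:07–13:17 = 4 h 10 min; less 15 min break → 3 h 55 min
Tue: 09:57–17:31 = 7 h 34 min; less 45 min break → 6 h 49 min
Wed: 11:21–20:16 = 8 h 55 min; less 60 min break → 7 h 55 min
Thu: 06:58–16:35 = 9 h 37 min
Fri: 06:34–15:20 = 8 h 46 min
Sat: 11:25–19:19 = 7 h 54 min; less 15 min break → 7 h 39 min
Total: 3 h 55 min + 6 h 49 min + 7 h 55 min + 9 h 37 min + 8 h 46 min + 7 h 39 min = 44 h 41 min.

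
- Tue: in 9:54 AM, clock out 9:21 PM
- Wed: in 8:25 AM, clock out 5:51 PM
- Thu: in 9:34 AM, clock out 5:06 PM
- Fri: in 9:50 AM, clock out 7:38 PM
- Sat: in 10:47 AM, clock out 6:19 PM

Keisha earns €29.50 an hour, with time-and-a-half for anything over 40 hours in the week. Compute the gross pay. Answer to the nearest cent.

Tue: 9:54 AM–9:21 PM = 11 h 27 min
Wed: 8:25 AM–5:51 PM = 9 h 26 min
Thu: 9:34 AM–5:06 PM = 7 h 32 min
Fri: 9:50 AM–7:38 PM = 9 h 48 min
Sat: 10:47 AM–6:19 PM = 7 h 32 min
Total worked: 45 h 45 min = 2745 min.
Regular 40 h 0 min = 2400 min at €29.50/h; overtime 5 h 45 min = 345 min at €44.25/h.
Pay = (2400 × €29.50 + 345 × €44.25) ÷ 60 = €1434.44.

€1434.44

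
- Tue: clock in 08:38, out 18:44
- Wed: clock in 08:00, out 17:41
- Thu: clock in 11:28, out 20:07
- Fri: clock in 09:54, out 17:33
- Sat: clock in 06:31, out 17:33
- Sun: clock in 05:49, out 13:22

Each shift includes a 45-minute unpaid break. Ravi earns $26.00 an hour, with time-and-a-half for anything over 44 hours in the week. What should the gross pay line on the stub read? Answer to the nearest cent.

Tue: 08:38–18:44 = 10 h 6 min; less 45 min break → 9 h 21 min
Wed: 08:00–17:41 = 9 h 41 min; less 45 min break → 8 h 56 min
Thu: 11:28–20:07 = 8 h 39 min; less 45 min break → 7 h 54 min
Fri: 09:54–17:33 = 7 h 39 min; less 45 min break → 6 h 54 min
Sat: 06:31–17:33 = 11 h 2 min; less 45 min break → 10 h 17 min
Sun: 05:49–13:22 = 7 h 33 min; less 45 min break → 6 h 48 min
Total worked: 50 h 10 min = 3010 min.
Regular 44 h 0 min = 2640 min at $26.00/h; overtime 6 h 10 min = 370 min at $39.00/h.
Pay = (2640 × $26.00 + 370 × $39.00) ÷ 60 = $1384.50.

$1384.50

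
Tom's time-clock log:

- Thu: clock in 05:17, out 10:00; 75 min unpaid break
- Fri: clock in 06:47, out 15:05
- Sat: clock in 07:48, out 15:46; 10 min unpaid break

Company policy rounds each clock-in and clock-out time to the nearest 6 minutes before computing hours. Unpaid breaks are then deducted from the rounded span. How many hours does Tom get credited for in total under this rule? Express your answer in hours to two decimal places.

Thu: in 05:17→05:18, out 10:00→10:00; 4 h 42 min − 75 min = 3 h 27 min
Fri: in 06:47→06:48, out 15:05→15:06; 8 h 18 min
Sat: in 07:48→07:48, out 15:46→15:48; 8 h 0 min − 10 min = 7 h 50 min
Total credited: 19 h 35 min.

19.58 hours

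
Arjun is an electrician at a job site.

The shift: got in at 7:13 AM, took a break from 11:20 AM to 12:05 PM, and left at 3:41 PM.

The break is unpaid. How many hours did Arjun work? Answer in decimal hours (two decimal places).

7.72 hours

The shift: 7:13 AM–3:41 PM = 8 h 28 min; less 45 min break → 7 h 43 min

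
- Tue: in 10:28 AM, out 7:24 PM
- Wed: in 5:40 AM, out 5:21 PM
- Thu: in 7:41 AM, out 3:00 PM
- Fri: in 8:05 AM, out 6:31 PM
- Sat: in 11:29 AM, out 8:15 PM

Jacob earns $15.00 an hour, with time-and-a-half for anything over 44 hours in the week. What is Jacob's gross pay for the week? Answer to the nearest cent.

Tue: 10:28 AM–7:24 PM = 8 h 56 min
Wed: 5:40 AM–5:21 PM = 11 h 41 min
Thu: 7:41 AM–3:00 PM = 7 h 19 min
Fri: 8:05 AM–6:31 PM = 10 h 26 min
Sat: 11:29 AM–8:15 PM = 8 h 46 min
Total worked: 47 h 8 min = 2828 min.
Regular 44 h 0 min = 2640 min at $15.00/h; overtime 3 h 8 min = 188 min at $22.50/h.
Pay = (2640 × $15.00 + 188 × $22.50) ÷ 60 = $730.50.

$730.50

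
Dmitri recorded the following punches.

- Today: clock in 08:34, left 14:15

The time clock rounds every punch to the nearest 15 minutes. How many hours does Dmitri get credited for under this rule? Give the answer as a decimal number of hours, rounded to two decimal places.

Today: in 08:34→08:30, out 14:15→14:15; 5 h 45 min

5.75 hours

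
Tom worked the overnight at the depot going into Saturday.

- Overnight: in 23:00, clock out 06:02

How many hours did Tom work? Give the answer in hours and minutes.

Overnight: 23:00 → midnight = 1 h 0 min; midnight → 06:02 = 6 h 2 min; span 7 h 2 min

7 h 2 min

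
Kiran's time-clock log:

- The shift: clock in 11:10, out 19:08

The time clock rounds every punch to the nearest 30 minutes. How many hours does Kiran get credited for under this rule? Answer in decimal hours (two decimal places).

The shift: in 11:10→11:00, out 19:08→19:00; 8 h 0 min

8.00 hours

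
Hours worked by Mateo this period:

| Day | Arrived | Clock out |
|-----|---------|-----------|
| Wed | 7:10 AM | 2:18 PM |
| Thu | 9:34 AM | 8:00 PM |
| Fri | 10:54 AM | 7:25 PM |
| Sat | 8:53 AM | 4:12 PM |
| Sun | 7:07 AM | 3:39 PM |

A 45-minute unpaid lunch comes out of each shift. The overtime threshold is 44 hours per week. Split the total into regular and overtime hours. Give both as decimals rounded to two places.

Wed: 7:10 AM–2:18 PM = 7 h 8 min; less 45 min break → 6 h 23 min
Thu: 9:34 AM–8:00 PM = 10 h 26 min; less 45 min break → 9 h 41 min
Fri: 10:54 AM–7:25 PM = 8 h 31 min; less 45 min break → 7 h 46 min
Sat: 8:53 AM–4:12 PM = 7 h 19 min; less 45 min break → 6 h 34 min
Sun: 7:07 AM–3:39 PM = 8 h 32 min; less 45 min break → 7 h 47 min
Total worked: 38 h 11 min = 38.18 h.
Threshold 44 h → overtime 0 h 0 min, regular 38 h 11 min.

Regular 38.18 hours, overtime 0.00 hours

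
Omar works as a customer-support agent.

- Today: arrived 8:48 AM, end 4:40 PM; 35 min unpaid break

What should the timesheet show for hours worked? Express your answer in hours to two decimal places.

Today: 8:48 AM–4:40 PM = 7 h 52 min; less 35 min break → 7 h 17 min

7.28 hours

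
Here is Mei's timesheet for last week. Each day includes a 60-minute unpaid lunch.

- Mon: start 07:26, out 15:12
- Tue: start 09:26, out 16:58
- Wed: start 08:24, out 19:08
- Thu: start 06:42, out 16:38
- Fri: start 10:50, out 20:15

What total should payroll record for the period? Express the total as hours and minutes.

Mon: 07:26–15:12 = 7 h 46 min; less 60 min break → 6 h 46 min
Tue: 09:26–16:58 = 7 h 32 min; less 60 min break → 6 h 32 min
Wed: 08:24–19:08 = 10 h 44 min; less 60 min break → 9 h 44 min
Thu: 06:42–16:38 = 9 h 56 min; less 60 min break → 8 h 56 min
Fri: 10:50–20:15 = 9 h 25 min; less 60 min break → 8 h 25 min
Total: 6 h 46 min + 6 h 32 min + 9 h 44 min + 8 h 56 min + 8 h 25 min = 40 h 23 min.

40 h 23 min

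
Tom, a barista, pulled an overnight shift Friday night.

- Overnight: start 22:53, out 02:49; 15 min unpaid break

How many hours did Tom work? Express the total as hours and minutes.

3 h 41 min

Overnight: 22:53 → midnight = 1 h 7 min; midnight → 02:49 = 2 h 49 min; span 3 h 56 min; less 15 min break → 3 h 41 min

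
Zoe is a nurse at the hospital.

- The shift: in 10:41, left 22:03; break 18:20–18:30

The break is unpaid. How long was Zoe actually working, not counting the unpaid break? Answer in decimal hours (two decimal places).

The shift: 10:41–22:03 = 11 h 22 min; less 10 min break → 11 h 12 min

11.20 hours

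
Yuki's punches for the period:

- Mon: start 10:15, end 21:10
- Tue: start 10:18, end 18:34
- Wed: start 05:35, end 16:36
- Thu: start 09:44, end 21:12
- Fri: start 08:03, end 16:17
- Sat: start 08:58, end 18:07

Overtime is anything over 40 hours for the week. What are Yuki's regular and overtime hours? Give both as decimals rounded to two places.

Mon: 10:15–21:10 = 10 h 55 min
Tue: 10:18–18:34 = 8 h 16 min
Wed: 05:35–16:36 = 11 h 1 min
Thu: 09:44–21:12 = 11 h 28 min
Fri: 08:03–16:17 = 8 h 14 min
Sat: 08:58–18:07 = 9 h 9 min
Total worked: 59 h 3 min = 59.05 h.
Threshold 40 h → overtime 19 h 3 min, regular 40 h 0 min.

Regular 40.00 hours, overtime 19.05 hours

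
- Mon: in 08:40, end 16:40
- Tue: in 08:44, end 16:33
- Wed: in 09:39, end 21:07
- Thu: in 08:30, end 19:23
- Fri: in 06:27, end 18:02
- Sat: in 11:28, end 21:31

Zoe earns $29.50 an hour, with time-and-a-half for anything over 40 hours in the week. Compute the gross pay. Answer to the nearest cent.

$2056.15

Mon: 08:40–16:40 = 8 h 0 min
Tue: 08:44–16:33 = 7 h 49 min
Wed: 09:39–21:07 = 11 h 28 min
Thu: 08:30–19:23 = 10 h 53 min
Fri: 06:27–18:02 = 11 h 35 min
Sat: 11:28–21:31 = 10 h 3 min
Total worked: 59 h 48 min = 3588 min.
Regular 40 h 0 min = 2400 min at $29.50/h; overtime 19 h 48 min = 1188 min at $44.25/h.
Pay = (2400 × $29.50 + 1188 × $44.25) ÷ 60 = $2056.15.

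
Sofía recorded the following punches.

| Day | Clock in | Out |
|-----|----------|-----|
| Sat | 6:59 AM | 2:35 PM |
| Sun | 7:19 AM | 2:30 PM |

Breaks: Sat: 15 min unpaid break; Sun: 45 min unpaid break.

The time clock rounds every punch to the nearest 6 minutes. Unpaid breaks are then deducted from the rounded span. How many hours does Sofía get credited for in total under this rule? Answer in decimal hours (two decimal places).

Sat: in 6:59 AM→7:00 AM, out 2:35 PM→2:36 PM; 7 h 36 min − 15 min = 7 h 21 min
Sun: in 7:19 AM→7:18 AM, out 2:30 PM→2:30 PM; 7 h 12 min − 45 min = 6 h 27 min
Total credited: 13 h 48 min.

13.80 hours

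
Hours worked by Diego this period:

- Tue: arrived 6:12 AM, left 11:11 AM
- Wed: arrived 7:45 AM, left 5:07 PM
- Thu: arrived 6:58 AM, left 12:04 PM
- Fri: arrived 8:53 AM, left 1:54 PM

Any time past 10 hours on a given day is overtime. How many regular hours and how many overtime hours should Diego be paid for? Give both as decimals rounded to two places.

Regular 24.47 hours, overtime 0.00 hours

Tue: 6:12 AM–11:11 AM = 4 h 59 min
Wed: 7:45 AM–5:07 PM = 9 h 22 min
Thu: 6:58 AM–12:04 PM = 5 h 6 min
Fri: 8:53 AM–1:54 PM = 5 h 1 min
Tue reg 4 h 59 min / OT 0 h 0 min; Wed reg 9 h 22 min / OT 0 h 0 min; Thu reg 5 h 6 min / OT 0 h 0 min; Fri reg 5 h 1 min / OT 0 h 0 min.
Totals: regular 24 h 28 min, overtime 0 h 0 min.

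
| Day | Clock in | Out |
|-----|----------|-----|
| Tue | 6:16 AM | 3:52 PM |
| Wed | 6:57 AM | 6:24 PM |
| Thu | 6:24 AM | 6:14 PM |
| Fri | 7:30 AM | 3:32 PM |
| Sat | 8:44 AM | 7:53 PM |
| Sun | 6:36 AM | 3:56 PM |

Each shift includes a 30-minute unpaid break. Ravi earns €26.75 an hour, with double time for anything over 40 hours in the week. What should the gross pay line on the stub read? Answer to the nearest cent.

€2054.40

Tue: 6:16 AM–3:52 PM = 9 h 36 min; less 30 min break → 9 h 6 min
Wed: 6:57 AM–6:24 PM = 11 h 27 min; less 30 min break → 10 h 57 min
Thu: 6:24 AM–6:14 PM = 11 h 50 min; less 30 min break → 11 h 20 min
Fri: 7:30 AM–3:32 PM = 8 h 2 min; less 30 min break → 7 h 32 min
Sat: 8:44 AM–7:53 PM = 11 h 9 min; less 30 min break → 10 h 39 min
Sun: 6:36 AM–3:56 PM = 9 h 20 min; less 30 min break → 8 h 50 min
Total worked: 58 h 24 min = 3504 min.
Regular 40 h 0 min = 2400 min at €26.75/h; overtime 18 h 24 min = 1104 min at €53.50/h.
Pay = (2400 × €26.75 + 1104 × €53.50) ÷ 60 = €2054.40.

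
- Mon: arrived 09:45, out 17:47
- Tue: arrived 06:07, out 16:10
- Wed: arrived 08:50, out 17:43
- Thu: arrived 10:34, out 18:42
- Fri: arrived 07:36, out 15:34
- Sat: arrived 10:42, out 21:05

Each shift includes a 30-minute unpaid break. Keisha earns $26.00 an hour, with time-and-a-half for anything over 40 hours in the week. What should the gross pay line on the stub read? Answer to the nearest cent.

Mon: 09:45–17:47 = 8 h 2 min; less 30 min break → 7 h 32 min
Tue: 06:07–16:10 = 10 h 3 min; less 30 min break → 9 h 33 min
Wed: 08:50–17:43 = 8 h 53 min; less 30 min break → 8 h 23 min
Thu: 10:34–18:42 = 8 h 8 min; less 30 min break → 7 h 38 min
Fri: 07:36–15:34 = 7 h 58 min; less 30 min break → 7 h 28 min
Sat: 10:42–21:05 = 10 h 23 min; less 30 min break → 9 h 53 min
Total worked: 50 h 27 min = 3027 min.
Regular 40 h 0 min = 2400 min at $26.00/h; overtime 10 h 27 min = 627 min at $39.00/h.
Pay = (2400 × $26.00 + 627 × $39.00) ÷ 60 = $1447.55.

$1447.55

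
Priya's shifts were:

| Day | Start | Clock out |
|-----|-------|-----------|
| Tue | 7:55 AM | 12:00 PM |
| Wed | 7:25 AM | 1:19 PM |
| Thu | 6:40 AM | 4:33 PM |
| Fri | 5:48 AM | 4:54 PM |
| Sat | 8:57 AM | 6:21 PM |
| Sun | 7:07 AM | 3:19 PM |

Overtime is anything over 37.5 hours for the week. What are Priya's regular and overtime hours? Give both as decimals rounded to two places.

Tue: 7:55 AM–12:00 PM = 4 h 5 min
Wed: 7:25 AM–1:19 PM = 5 h 54 min
Thu: 6:40 AM–4:33 PM = 9 h 53 min
Fri: 5:48 AM–4:54 PM = 11 h 6 min
Sat: 8:57 AM–6:21 PM = 9 h 24 min
Sun: 7:07 AM–3:19 PM = 8 h 12 min
Total worked: 48 h 34 min = 48.57 h.
Threshold 37.5 h → overtime 11 h 4 min, regular 37 h 30 min.

Regular 37.50 hours, overtime 11.07 hours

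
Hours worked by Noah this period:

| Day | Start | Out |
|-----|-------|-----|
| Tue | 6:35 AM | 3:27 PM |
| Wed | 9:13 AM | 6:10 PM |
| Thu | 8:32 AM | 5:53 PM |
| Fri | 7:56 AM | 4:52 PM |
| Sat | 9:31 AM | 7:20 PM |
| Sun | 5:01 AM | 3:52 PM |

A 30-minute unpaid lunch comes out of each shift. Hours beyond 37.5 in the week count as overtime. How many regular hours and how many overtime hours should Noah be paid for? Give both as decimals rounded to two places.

Regular 37.50 hours, overtime 16.27 hours

Tue: 6:35 AM–3:27 PM = 8 h 52 min; less 30 min break → 8 h 22 min
Wed: 9:13 AM–6:10 PM = 8 h 57 min; less 30 min break → 8 h 27 min
Thu: 8:32 AM–5:53 PM = 9 h 21 min; less 30 min break → 8 h 51 min
Fri: 7:56 AM–4:52 PM = 8 h 56 min; less 30 min break → 8 h 26 min
Sat: 9:31 AM–7:20 PM = 9 h 49 min; less 30 min break → 9 h 19 min
Sun: 5:01 AM–3:52 PM = 10 h 51 min; less 30 min break → 10 h 21 min
Total worked: 53 h 46 min = 53.77 h.
Threshold 37.5 h → overtime 16 h 16 min, regular 37 h 30 min.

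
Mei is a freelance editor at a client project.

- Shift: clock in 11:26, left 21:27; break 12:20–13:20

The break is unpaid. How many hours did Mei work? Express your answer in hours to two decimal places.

Shift: 11:26–21:27 = 10 h 1 min; less 60 min break → 9 h 1 min

9.02 hours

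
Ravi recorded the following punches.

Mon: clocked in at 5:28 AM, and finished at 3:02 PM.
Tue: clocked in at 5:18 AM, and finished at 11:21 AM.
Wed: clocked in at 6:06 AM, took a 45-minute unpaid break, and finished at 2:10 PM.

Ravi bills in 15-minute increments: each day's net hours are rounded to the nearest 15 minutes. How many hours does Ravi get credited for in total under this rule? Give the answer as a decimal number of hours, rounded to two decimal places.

22.75 hours

Mon: 5:28 AM–3:02 PM = 9 h 34 min → rounds to 9 h 30 min
Tue: 5:18 AM–11:21 AM = 6 h 3 min → rounds to 6 h 0 min
Wed: 6:06 AM–2:10 PM = 8 h 4 min − 45 min = 7 h 19 min → rounds to 7 h 15 min
Total credited: 22 h 45 min.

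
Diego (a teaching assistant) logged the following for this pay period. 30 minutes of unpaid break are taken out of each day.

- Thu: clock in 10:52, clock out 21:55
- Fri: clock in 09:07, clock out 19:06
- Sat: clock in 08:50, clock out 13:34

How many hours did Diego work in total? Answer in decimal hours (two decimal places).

24.27 hours

Thu: 10:52–21:55 = 11 h 3 min; less 30 min break → 10 h 33 min
Fri: 09:07–19:06 = 9 h 59 min; less 30 min break → 9 h 29 min
Sat: 08:50–13:34 = 4 h 44 min; less 30 min break → 4 h 14 min
Total: 10 h 33 min + 9 h 29 min + 4 h 14 min = 24 h 16 min.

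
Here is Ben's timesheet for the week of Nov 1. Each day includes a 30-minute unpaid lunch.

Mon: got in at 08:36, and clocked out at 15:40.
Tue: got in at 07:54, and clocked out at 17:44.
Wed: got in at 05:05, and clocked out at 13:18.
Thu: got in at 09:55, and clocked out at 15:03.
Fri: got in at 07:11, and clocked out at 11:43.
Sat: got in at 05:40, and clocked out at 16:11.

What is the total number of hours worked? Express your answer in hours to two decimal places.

42.30 hours

Mon: 08:36–15:40 = 7 h 4 min; less 30 min break → 6 h 34 min
Tue: 07:54–17:44 = 9 h 50 min; less 30 min break → 9 h 20 min
Wed: 05:05–13:18 = 8 h 13 min; less 30 min break → 7 h 43 min
Thu: 09:55–15:03 = 5 h 8 min; less 30 min break → 4 h 38 min
Fri: 07:11–11:43 = 4 h 32 min; less 30 min break → 4 h 2 min
Sat: 05:40–16:11 = 10 h 31 min; less 30 min break → 10 h 1 min
Total: 6 h 34 min + 9 h 20 min + 7 h 43 min + 4 h 38 min + 4 h 2 min + 10 h 1 min = 42 h 18 min.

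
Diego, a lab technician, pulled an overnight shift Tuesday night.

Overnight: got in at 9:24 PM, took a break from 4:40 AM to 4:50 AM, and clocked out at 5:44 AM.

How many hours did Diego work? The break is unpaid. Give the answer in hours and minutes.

8 h 10 min

Overnight: 9:24 PM → midnight = 2 h 36 min; midnight → 5:44 AM = 5 h 44 min; span 8 h 20 min; less 10 min break → 8 h 10 min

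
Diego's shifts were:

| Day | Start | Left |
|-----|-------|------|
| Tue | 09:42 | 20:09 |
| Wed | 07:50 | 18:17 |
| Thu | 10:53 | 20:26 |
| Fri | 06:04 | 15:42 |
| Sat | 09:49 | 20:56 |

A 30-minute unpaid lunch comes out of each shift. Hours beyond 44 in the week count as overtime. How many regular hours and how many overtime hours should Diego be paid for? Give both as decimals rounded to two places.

Regular 44.00 hours, overtime 4.70 hours

Tue: 09:42–20:09 = 10 h 27 min; less 30 min break → 9 h 57 min
Wed: 07:50–18:17 = 10 h 27 min; less 30 min break → 9 h 57 min
Thu: 10:53–20:26 = 9 h 33 min; less 30 min break → 9 h 3 min
Fri: 06:04–15:42 = 9 h 38 min; less 30 min break → 9 h 8 min
Sat: 09:49–20:56 = 11 h 7 min; less 30 min break → 10 h 37 min
Total worked: 48 h 42 min = 48.70 h.
Threshold 44 h → overtime 4 h 42 min, regular 44 h 0 min.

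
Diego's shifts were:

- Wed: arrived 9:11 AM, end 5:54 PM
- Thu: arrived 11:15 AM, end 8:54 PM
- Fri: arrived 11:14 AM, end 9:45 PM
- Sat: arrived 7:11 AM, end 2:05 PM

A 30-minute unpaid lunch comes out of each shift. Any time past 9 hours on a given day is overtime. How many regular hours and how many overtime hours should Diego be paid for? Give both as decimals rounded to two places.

Wed: 9:11 AM–5:54 PM = 8 h 43 min; less 30 min break → 8 h 13 min
Thu: 11:15 AM–8:54 PM = 9 h 39 min; less 30 min break → 9 h 9 min
Fri: 11:14 AM–9:45 PM = 10 h 31 min; less 30 min break → 10 h 1 min
Sat: 7:11 AM–2:05 PM = 6 h 54 min; less 30 min break → 6 h 24 min
Wed reg 8 h 13 min / OT 0 h 0 min; Thu reg 9 h 0 min / OT 0 h 9 min; Fri reg 9 h 0 min / OT 1 h 1 min; Sat reg 6 h 24 min / OT 0 h 0 min.
Totals: regular 32 h 37 min, overtime 1 h 10 min.

Regular 32.62 hours, overtime 1.17 hours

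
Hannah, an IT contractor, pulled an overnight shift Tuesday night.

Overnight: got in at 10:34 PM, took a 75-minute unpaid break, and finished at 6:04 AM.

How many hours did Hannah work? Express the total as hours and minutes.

6 h 15 min

Overnight: 10:34 PM → midnight = 1 h 26 min; midnight → 6:04 AM = 6 h 4 min; span 7 h 30 min; less 75 min break → 6 h 15 min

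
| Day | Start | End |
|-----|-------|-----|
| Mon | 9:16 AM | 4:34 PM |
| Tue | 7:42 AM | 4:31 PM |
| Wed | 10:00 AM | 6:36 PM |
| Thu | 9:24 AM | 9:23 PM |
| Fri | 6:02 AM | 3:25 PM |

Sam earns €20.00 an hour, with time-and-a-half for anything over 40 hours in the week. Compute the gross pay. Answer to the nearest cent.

Mon: 9:16 AM–4:34 PM = 7 h 18 min
Tue: 7:42 AM–4:31 PM = 8 h 49 min
Wed: 10:00 AM–6:36 PM = 8 h 36 min
Thu: 9:24 AM–9:23 PM = 11 h 59 min
Fri: 6:02 AM–3:25 PM = 9 h 23 min
Total worked: 46 h 5 min = 2765 min.
Regular 40 h 0 min = 2400 min at €20.00/h; overtime 6 h 5 min = 365 min at €30.00/h.
Pay = (2400 × €20.00 + 365 × €30.00) ÷ 60 = €982.50.

€982.50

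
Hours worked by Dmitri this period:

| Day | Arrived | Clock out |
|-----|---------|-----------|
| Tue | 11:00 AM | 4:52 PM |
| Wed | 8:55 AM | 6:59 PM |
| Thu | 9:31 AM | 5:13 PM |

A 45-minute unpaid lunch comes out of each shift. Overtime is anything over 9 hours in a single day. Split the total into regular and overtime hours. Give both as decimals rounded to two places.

Regular 21.07 hours, overtime 0.32 hours

Tue: 11:00 AM–4:52 PM = 5 h 52 min; less 45 min break → 5 h 7 min
Wed: 8:55 AM–6:59 PM = 10 h 4 min; less 45 min break → 9 h 19 min
Thu: 9:31 AM–5:13 PM = 7 h 42 min; less 45 min break → 6 h 57 min
Tue reg 5 h 7 min / OT 0 h 0 min; Wed reg 9 h 0 min / OT 0 h 19 min; Thu reg 6 h 57 min / OT 0 h 0 min.
Totals: regular 21 h 4 min, overtime 0 h 19 min.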